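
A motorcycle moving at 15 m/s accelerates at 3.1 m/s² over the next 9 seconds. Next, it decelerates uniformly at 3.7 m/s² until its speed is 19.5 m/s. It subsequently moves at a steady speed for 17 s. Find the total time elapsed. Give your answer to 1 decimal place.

32.3 s

Phase 1 (accelerating): v₀ = 15.0 m/s, a = 3.1 m/s².
v = v₀ + at = 15.0 + (3.1)(9) = 42.9 m/s
Δx = v₀t + ½at² = 15.0·9 + 0.5·3.1·9² = 261 m

Phase 2 (decelerating): v₀ = 42.9 m/s, a = -3.7 m/s².
v = v₀ + at → t = (19.5 − 42.9) / -3.7 = 6.32 s
v² = v₀² + 2aΔx → Δx = (19.5² − 42.9²)/(2·-3.7) = 197 m

Phase 3 (constant speed): v₀ = 19.5 m/s, a = 0 m/s².
v = v₀ + at = 19.5 + (0)(17) = 19.5 m/s
Δx = v₀t + ½at² = 19.5·17 + 0.5·0·17² = 332 m
Total time = 9.00 + 6.32 + 17.0 = 32.3 s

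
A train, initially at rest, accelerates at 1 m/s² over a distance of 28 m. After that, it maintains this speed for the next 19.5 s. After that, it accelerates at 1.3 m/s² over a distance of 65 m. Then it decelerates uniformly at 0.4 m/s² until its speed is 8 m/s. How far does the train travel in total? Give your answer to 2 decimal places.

440.17 m

Phase 1 (accelerating): v₀ = 0 m/s, a = 1 m/s².
v² = v₀² + 2aΔx = 0² + 2·1·28 = 56.0 → v = 7.48 m/s
t = (v − v₀)/a = (7.48 − 0)/1 = 7.48 s

Phase 2 (constant speed): v₀ = 7.48 m/s, a = 0 m/s².
v = v₀ + at = 7.48 + (0)(19.5) = 7.48 m/s
Δx = v₀t + ½at² = 7.48·19.5 + 0.5·0·19.5² = 146 m

Phase 3 (accelerating): v₀ = 7.48 m/s, a = 1.3 m/s².
v² = v₀² + 2aΔx = 7.48² + 2·1.3·65 = 225 → v = 15.0 m/s
t = (v − v₀)/a = (15.0 − 7.48)/1.3 = 5.78 s

Phase 4 (decelerating): v₀ = 15.0 m/s, a = -0.4 m/s².
v = v₀ + at → t = (8 − 15.0) / -0.4 = 17.5 s
v² = v₀² + 2aΔx → Δx = (8² − 15.0²)/(2·-0.4) = 201 m
Total distance = 28.0 + 146 + 65.0 + 201 = 440 m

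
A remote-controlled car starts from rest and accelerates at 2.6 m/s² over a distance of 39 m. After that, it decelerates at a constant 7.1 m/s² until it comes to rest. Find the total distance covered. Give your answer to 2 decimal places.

Phase 1 (accelerating): v₀ = 0 m/s, a = 2.6 m/s².
v² = v₀² + 2aΔx = 0² + 2·2.6·39 = 203 → v = 14.2 m/s
t = (v − v₀)/a = (14.2 − 0)/2.6 = 5.48 s

Phase 2 (decelerating): v₀ = 14.2 m/s, a = -7.1 m/s².
v = v₀ + at → t = (0 − 14.2) / -7.1 = 2.01 s
v² = v₀² + 2aΔx → Δx = (0² − 14.2²)/(2·-7.1) = 14.3 m
Total distance = 39.0 + 14.3 = 53.3 m

53.28 m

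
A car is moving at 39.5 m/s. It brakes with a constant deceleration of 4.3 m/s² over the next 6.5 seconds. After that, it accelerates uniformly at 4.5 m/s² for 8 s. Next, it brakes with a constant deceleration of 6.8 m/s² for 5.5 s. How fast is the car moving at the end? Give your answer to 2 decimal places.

10.15 m/s

Phase 1 (decelerating): v₀ = 39.5 m/s, a = -4.3 m/s².
v = v₀ + at = 39.5 + (-4.3)(6.5) = 11.6 m/s
Δx = v₀t + ½at² = 39.5·6.5 + 0.5·-4.3·6.5² = 166 m

Phase 2 (accelerating): v₀ = 11.6 m/s, a = 4.5 m/s².
v = v₀ + at = 11.6 + (4.5)(8) = 47.5 m/s
Δx = v₀t + ½at² = 11.6·8 + 0.5·4.5·8² = 236 m

Phase 3 (decelerating): v₀ = 47.5 m/s, a = -6.8 m/s².
v = v₀ + at = 47.5 + (-6.8)(5.5) = 10.1 m/s
Δx = v₀t + ½at² = 47.5·5.5 + 0.5·-6.8·5.5² = 159 m
Final speed = 10.1 m/s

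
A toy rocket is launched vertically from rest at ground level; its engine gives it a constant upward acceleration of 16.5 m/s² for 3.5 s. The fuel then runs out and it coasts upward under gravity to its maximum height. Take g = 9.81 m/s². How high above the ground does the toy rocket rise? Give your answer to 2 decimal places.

271.05 m

Phase 1 (powered ascent): v₀ = 0 m/s, a = 16.5 m/s².
v = v₀ + at = 0 + (16.5)(3.5) = 57.8 m/s
Δx = v₀t + ½at² = 0·3.5 + 0.5·16.5·3.5² = 101 m

Phase 2 (coasting upward): v₀ = 57.8 m/s, a = -9.81 m/s².
v = v₀ + at → t = (0 − 57.8) / -9.81 = 5.89 s
v² = v₀² + 2aΔx → Δx = (0² − 57.8²)/(2·-9.81) = 170 m
Maximum height = 101 + 170 = 271 m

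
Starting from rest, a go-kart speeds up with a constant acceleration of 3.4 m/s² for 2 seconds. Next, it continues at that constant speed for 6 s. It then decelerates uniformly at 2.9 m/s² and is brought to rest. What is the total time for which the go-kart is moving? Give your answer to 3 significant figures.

10.3 s

Phase 1 (accelerating): v₀ = 0 m/s, a = 3.4 m/s².
v = v₀ + at = 0 + (3.4)(2) = 6.80 m/s
Δx = v₀t + ½at² = 0·2 + 0.5·3.4·2² = 6.80 m

Phase 2 (constant speed): v₀ = 6.80 m/s, a = 0 m/s².
v = v₀ + at = 6.80 + (0)(6) = 6.80 m/s
Δx = v₀t + ½at² = 6.80·6 + 0.5·0·6² = 40.8 m

Phase 3 (decelerating): v₀ = 6.80 m/s, a = -2.9 m/s².
v = v₀ + at → t = (0 − 6.80) / -2.9 = 2.34 s
v² = v₀² + 2aΔx → Δx = (0² − 6.80²)/(2·-2.9) = 7.97 m
Total time = 2.00 + 6.00 + 2.34 = 10.3 s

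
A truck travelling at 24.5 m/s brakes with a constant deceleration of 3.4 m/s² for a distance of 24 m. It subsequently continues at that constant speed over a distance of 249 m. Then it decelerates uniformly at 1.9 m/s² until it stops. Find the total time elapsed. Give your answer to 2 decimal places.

23.97 s

Phase 1 (decelerating): v₀ = 24.5 m/s, a = -3.4 m/s².
v² = v₀² + 2aΔx = 24.5² + 2·-3.4·24 = 437 → v = 20.9 m/s
t = (v − v₀)/a = (20.9 − 24.5)/-3.4 = 1.06 s

Phase 2 (constant speed): v₀ = 20.9 m/s, a = 0 m/s².
Constant speed: t = d/v = 249/20.9 = 11.9 s

Phase 3 (decelerating): v₀ = 20.9 m/s, a = -1.9 m/s².
v = v₀ + at → t = (0 − 20.9) / -1.9 = 11.0 s
v² = v₀² + 2aΔx → Δx = (0² − 20.9²)/(2·-1.9) = 115 m
Total time = 1.06 + 11.9 + 11.0 = 24.0 s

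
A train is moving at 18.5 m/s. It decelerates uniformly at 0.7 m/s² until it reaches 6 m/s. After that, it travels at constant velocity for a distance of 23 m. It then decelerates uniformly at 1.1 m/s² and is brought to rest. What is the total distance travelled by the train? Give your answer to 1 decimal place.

Phase 1 (decelerating): v₀ = 18.5 m/s, a = -0.7 m/s².
v = v₀ + at → t = (6 − 18.5) / -0.7 = 17.9 s
v² = v₀² + 2aΔx → Δx = (6² − 18.5²)/(2·-0.7) = 219 m

Phase 2 (constant speed): v₀ = 6.00 m/s, a = 0 m/s².
Constant speed: t = d/v = 23/6.00 = 3.83 s

Phase 3 (decelerating): v₀ = 6.00 m/s, a = -1.1 m/s².
v = v₀ + at → t = (0 − 6.00) / -1.1 = 5.45 s
v² = v₀² + 2aΔx → Δx = (0² − 6.00²)/(2·-1.1) = 16.4 m
Total distance = 219 + 23.0 + 16.4 = 258 m

258.1 m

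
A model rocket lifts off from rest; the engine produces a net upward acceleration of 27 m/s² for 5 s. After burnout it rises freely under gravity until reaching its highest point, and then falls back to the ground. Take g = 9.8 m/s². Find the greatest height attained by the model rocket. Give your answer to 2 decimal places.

Phase 1 (powered ascent): v₀ = 0 m/s, a = 27 m/s².
v = v₀ + at = 0 + (27)(5) = 135 m/s
Δx = v₀t + ½at² = 0·5 + 0.5·27·5² = 338 m

Phase 2 (coasting upward): v₀ = 135 m/s, a = -9.8 m/s².
v = v₀ + at → t = (0 − 135) / -9.8 = 13.8 s
v² = v₀² + 2aΔx → Δx = (0² − 135²)/(2·-9.8) = 930 m
Maximum height = 338 + 930 = 1270 m

1267.35 m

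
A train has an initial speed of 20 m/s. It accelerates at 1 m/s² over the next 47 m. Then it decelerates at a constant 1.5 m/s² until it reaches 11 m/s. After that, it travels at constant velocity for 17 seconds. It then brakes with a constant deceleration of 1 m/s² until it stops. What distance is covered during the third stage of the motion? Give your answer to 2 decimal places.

Phase 1 (accelerating): v₀ = 20.0 m/s, a = 1 m/s².
v² = v₀² + 2aΔx = 20.0² + 2·1·47 = 494 → v = 22.2 m/s
t = (v − v₀)/a = (22.2 − 20.0)/1 = 2.23 s

Phase 2 (decelerating): v₀ = 22.2 m/s, a = -1.5 m/s².
v = v₀ + at → t = (11 − 22.2) / -1.5 = 7.48 s
v² = v₀² + 2aΔx → Δx = (11² − 22.2²)/(2·-1.5) = 124 m

Phase 3 (constant speed): v₀ = 11.0 m/s, a = 0 m/s².
v = v₀ + at = 11.0 + (0)(17) = 11.0 m/s
Δx = v₀t + ½at² = 11.0·17 + 0.5·0·17² = 187 m
Distance in phase 3 = 187 m

187.00 m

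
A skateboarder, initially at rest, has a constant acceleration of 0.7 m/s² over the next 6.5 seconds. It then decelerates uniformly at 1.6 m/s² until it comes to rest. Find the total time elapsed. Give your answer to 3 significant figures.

9.34 s

Phase 1 (accelerating): v₀ = 0 m/s, a = 0.7 m/s².
v = v₀ + at = 0 + (0.7)(6.5) = 4.55 m/s
Δx = v₀t + ½at² = 0·6.5 + 0.5·0.7·6.5² = 14.8 m

Phase 2 (decelerating): v₀ = 4.55 m/s, a = -1.6 m/s².
v = v₀ + at → t = (0 − 4.55) / -1.6 = 2.84 s
v² = v₀² + 2aΔx → Δx = (0² − 4.55²)/(2·-1.6) = 6.47 m
Total time = 6.50 + 2.84 = 9.34 s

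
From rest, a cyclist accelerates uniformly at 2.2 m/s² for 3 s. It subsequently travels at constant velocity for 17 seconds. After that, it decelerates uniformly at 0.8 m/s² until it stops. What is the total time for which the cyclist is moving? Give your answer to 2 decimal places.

28.25 s

Phase 1 (accelerating): v₀ = 0 m/s, a = 2.2 m/s².
v = v₀ + at = 0 + (2.2)(3) = 6.60 m/s
Δx = v₀t + ½at² = 0·3 + 0.5·2.2·3² = 9.90 m

Phase 2 (constant speed): v₀ = 6.60 m/s, a = 0 m/s².
v = v₀ + at = 6.60 + (0)(17) = 6.60 m/s
Δx = v₀t + ½at² = 6.60·17 + 0.5·0·17² = 112 m

Phase 3 (decelerating): v₀ = 6.60 m/s, a = -0.8 m/s².
v = v₀ + at → t = (0 − 6.60) / -0.8 = 8.25 s
v² = v₀² + 2aΔx → Δx = (0² − 6.60²)/(2·-0.8) = 27.2 m
Total time = 3.00 + 17.0 + 8.25 = 28.2 s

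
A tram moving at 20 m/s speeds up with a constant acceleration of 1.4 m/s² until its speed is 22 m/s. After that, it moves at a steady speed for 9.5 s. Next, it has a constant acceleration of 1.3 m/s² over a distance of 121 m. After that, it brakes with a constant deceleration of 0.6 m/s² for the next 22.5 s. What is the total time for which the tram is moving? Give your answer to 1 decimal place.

Phase 1 (accelerating): v₀ = 20.0 m/s, a = 1.4 m/s².
v = v₀ + at → t = (22 − 20.0) / 1.4 = 1.43 s
v² = v₀² + 2aΔx → Δx = (22² − 20.0²)/(2·1.4) = 30.0 m

Phase 2 (constant speed): v₀ = 22.0 m/s, a = 0 m/s².
v = v₀ + at = 22.0 + (0)(9.5) = 22.0 m/s
Δx = v₀t + ½at² = 22.0·9.5 + 0.5·0·9.5² = 209 m

Phase 3 (accelerating): v₀ = 22.0 m/s, a = 1.3 m/s².
v² = v₀² + 2aΔx = 22.0² + 2·1.3·121 = 799 → v = 28.3 m/s
t = (v − v₀)/a = (28.3 − 22.0)/1.3 = 4.82 s

Phase 4 (decelerating): v₀ = 28.3 m/s, a = -0.6 m/s².
v = v₀ + at = 28.3 + (-0.6)(22.5) = 14.8 m/s
Δx = v₀t + ½at² = 28.3·22.5 + 0.5·-0.6·22.5² = 484 m
Total time = 1.43 + 9.50 + 4.82 + 22.5 = 38.2 s

38.2 s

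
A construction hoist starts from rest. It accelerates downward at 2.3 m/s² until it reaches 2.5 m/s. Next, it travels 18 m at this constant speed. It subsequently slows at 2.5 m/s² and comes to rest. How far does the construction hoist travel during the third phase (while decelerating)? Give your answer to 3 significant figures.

Phase 1 (accelerating): v₀ = 0 m/s, a = 2.3 m/s².
v = v₀ + at → t = (2.5 − 0) / 2.3 = 1.09 s
v² = v₀² + 2aΔx → Δx = (2.5² − 0²)/(2·2.3) = 1.36 m

Phase 2 (constant speed): v₀ = 2.50 m/s, a = 0 m/s².
Constant speed: t = d/v = 18/2.50 = 7.20 s

Phase 3 (decelerating): v₀ = 2.50 m/s, a = -2.5 m/s².
v = v₀ + at → t = (0 − 2.50) / -2.5 = 1.00 s
v² = v₀² + 2aΔx → Δx = (0² − 2.50²)/(2·-2.5) = 1.25 m
Distance in phase 3 = 1.25 m

1.25 m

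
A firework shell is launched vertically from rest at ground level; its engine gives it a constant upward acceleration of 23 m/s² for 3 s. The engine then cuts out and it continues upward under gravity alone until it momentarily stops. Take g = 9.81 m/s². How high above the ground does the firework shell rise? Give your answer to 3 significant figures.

Phase 1 (powered ascent): v₀ = 0 m/s, a = 23 m/s².
v = v₀ + at = 0 + (23)(3) = 69.0 m/s
Δx = v₀t + ½at² = 0·3 + 0.5·23·3² = 104 m

Phase 2 (coasting upward): v₀ = 69.0 m/s, a = -9.81 m/s².
v = v₀ + at → t = (0 − 69.0) / -9.81 = 7.03 s
v² = v₀² + 2aΔx → Δx = (0² − 69.0²)/(2·-9.81) = 243 m
Maximum height = 104 + 243 = 346 m

346 m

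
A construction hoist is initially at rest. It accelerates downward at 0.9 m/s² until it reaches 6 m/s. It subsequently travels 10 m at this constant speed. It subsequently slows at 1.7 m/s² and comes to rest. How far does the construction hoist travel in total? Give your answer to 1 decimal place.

40.6 m

Phase 1 (accelerating): v₀ = 0 m/s, a = 0.9 m/s².
v = v₀ + at → t = (6 − 0) / 0.9 = 6.67 s
v² = v₀² + 2aΔx → Δx = (6² − 0²)/(2·0.9) = 20.0 m

Phase 2 (constant speed): v₀ = 6.00 m/s, a = 0 m/s².
Constant speed: t = d/v = 10/6.00 = 1.67 s

Phase 3 (decelerating): v₀ = 6.00 m/s, a = -1.7 m/s².
v = v₀ + at → t = (0 − 6.00) / -1.7 = 3.53 s
v² = v₀² + 2aΔx → Δx = (0² − 6.00²)/(2·-1.7) = 10.6 m
Total distance = 20.0 + 10.0 + 10.6 = 40.6 m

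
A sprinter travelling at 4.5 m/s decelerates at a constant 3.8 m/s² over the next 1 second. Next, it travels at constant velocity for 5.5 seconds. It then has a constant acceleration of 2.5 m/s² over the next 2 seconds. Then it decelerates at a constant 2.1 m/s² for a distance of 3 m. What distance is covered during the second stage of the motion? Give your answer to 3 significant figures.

3.85 m

Phase 1 (decelerating): v₀ = 4.50 m/s, a = -3.8 m/s².
v = v₀ + at = 4.50 + (-3.8)(1) = 0.700 m/s
Δx = v₀t + ½at² = 4.50·1 + 0.5·-3.8·1² = 2.60 m

Phase 2 (constant speed): v₀ = 0.700 m/s, a = 0 m/s².
v = v₀ + at = 0.700 + (0)(5.5) = 0.700 m/s
Δx = v₀t + ½at² = 0.700·5.5 + 0.5·0·5.5² = 3.85 m
Distance in phase 2 = 3.85 m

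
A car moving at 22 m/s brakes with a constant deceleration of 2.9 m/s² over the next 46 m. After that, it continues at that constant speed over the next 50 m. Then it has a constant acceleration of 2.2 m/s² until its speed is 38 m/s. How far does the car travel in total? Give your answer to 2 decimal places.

374.82 m

Phase 1 (decelerating): v₀ = 22.0 m/s, a = -2.9 m/s².
v² = v₀² + 2aΔx = 22.0² + 2·-2.9·46 = 217 → v = 14.7 m/s
t = (v − v₀)/a = (14.7 − 22.0)/-2.9 = 2.50 s

Phase 2 (constant speed): v₀ = 14.7 m/s, a = 0 m/s².
Constant speed: t = d/v = 50/14.7 = 3.39 s

Phase 3 (accelerating): v₀ = 14.7 m/s, a = 2.2 m/s².
v = v₀ + at → t = (38 − 14.7) / 2.2 = 10.6 s
v² = v₀² + 2aΔx → Δx = (38² − 14.7²)/(2·2.2) = 279 m
Total distance = 46.0 + 50.0 + 279 = 375 m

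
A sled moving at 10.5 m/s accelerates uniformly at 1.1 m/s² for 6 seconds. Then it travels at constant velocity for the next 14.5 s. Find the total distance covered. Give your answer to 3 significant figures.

331 m

Phase 1 (accelerating): v₀ = 10.5 m/s, a = 1.1 m/s².
v = v₀ + at = 10.5 + (1.1)(6) = 17.1 m/s
Δx = v₀t + ½at² = 10.5·6 + 0.5·1.1·6² = 82.8 m

Phase 2 (constant speed): v₀ = 17.1 m/s, a = 0 m/s².
v = v₀ + at = 17.1 + (0)(14.5) = 17.1 m/s
Δx = v₀t + ½at² = 17.1·14.5 + 0.5·0·14.5² = 248 m
Total distance = 82.8 + 248 = 331 m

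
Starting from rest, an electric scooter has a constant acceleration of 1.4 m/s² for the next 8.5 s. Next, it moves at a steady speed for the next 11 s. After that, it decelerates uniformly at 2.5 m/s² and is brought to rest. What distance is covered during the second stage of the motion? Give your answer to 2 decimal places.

130.90 m

Phase 1 (accelerating): v₀ = 0 m/s, a = 1.4 m/s².
v = v₀ + at = 0 + (1.4)(8.5) = 11.9 m/s
Δx = v₀t + ½at² = 0·8.5 + 0.5·1.4·8.5² = 50.6 m

Phase 2 (constant speed): v₀ = 11.9 m/s, a = 0 m/s².
v = v₀ + at = 11.9 + (0)(11) = 11.9 m/s
Δx = v₀t + ½at² = 11.9·11 + 0.5·0·11² = 131 m
Distance in phase 2 = 131 m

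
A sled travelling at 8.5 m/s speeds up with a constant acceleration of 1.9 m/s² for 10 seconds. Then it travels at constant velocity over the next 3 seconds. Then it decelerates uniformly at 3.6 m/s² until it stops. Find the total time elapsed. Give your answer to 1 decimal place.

20.6 s

Phase 1 (accelerating): v₀ = 8.50 m/s, a = 1.9 m/s².
v = v₀ + at = 8.50 + (1.9)(10) = 27.5 m/s
Δx = v₀t + ½at² = 8.50·10 + 0.5·1.9·10² = 180 m

Phase 2 (constant speed): v₀ = 27.5 m/s, a = 0 m/s².
v = v₀ + at = 27.5 + (0)(3) = 27.5 m/s
Δx = v₀t + ½at² = 27.5·3 + 0.5·0·3² = 82.5 m

Phase 3 (decelerating): v₀ = 27.5 m/s, a = -3.6 m/s².
v = v₀ + at → t = (0 − 27.5) / -3.6 = 7.64 s
v² = v₀² + 2aΔx → Δx = (0² − 27.5²)/(2·-3.6) = 105 m
Total time = 10.0 + 3.00 + 7.64 = 20.6 s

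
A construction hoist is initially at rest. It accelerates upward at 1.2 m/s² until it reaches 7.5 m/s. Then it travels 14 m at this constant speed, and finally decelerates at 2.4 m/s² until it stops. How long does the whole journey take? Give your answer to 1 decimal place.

11.2 s

Phase 1 (accelerating): v₀ = 0 m/s, a = 1.2 m/s².
v = v₀ + at → t = (7.5 − 0) / 1.2 = 6.25 s
v² = v₀² + 2aΔx → Δx = (7.5² − 0²)/(2·1.2) = 23.4 m

Phase 2 (constant speed): v₀ = 7.50 m/s, a = 0 m/s².
Constant speed: t = d/v = 14/7.50 = 1.87 s

Phase 3 (decelerating): v₀ = 7.50 m/s, a = -2.4 m/s².
v = v₀ + at → t = (0 − 7.50) / -2.4 = 3.12 s
v² = v₀² + 2aΔx → Δx = (0² − 7.50²)/(2·-2.4) = 11.7 m
Total time = 6.25 + 1.87 + 3.12 = 11.2 s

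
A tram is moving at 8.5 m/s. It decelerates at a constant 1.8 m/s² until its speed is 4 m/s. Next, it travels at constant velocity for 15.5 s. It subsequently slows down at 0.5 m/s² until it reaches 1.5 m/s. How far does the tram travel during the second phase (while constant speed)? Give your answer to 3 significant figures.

Phase 1 (decelerating): v₀ = 8.50 m/s, a = -1.8 m/s².
v = v₀ + at → t = (4 − 8.50) / -1.8 = 2.50 s
v² = v₀² + 2aΔx → Δx = (4² − 8.50²)/(2·-1.8) = 15.6 m

Phase 2 (constant speed): v₀ = 4.00 m/s, a = 0 m/s².
v = v₀ + at = 4.00 + (0)(15.5) = 4.00 m/s
Δx = v₀t + ½at² = 4.00·15.5 + 0.5·0·15.5² = 62.0 m
Distance in phase 2 = 62.0 m

62.0 m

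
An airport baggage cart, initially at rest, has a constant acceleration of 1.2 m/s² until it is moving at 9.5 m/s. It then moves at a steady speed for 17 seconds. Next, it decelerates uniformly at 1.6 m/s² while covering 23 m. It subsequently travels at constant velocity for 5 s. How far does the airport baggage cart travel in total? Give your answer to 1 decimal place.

Phase 1 (accelerating): v₀ = 0 m/s, a = 1.2 m/s².
v = v₀ + at → t = (9.5 − 0) / 1.2 = 7.92 s
v² = v₀² + 2aΔx → Δx = (9.5² − 0²)/(2·1.2) = 37.6 m

Phase 2 (constant speed): v₀ = 9.50 m/s, a = 0 m/s².
v = v₀ + at = 9.50 + (0)(17) = 9.50 m/s
Δx = v₀t + ½at² = 9.50·17 + 0.5·0·17² = 162 m

Phase 3 (decelerating): v₀ = 9.50 m/s, a = -1.6 m/s².
v² = v₀² + 2aΔx = 9.50² + 2·-1.6·23 = 16.6 → v = 4.08 m/s
t = (v − v₀)/a = (4.08 − 9.50)/-1.6 = 3.39 s

Phase 4 (constant speed): v₀ = 4.08 m/s, a = 0 m/s².
v = v₀ + at = 4.08 + (0)(5) = 4.08 m/s
Δx = v₀t + ½at² = 4.08·5 + 0.5·0·5² = 20.4 m
Total distance = 37.6 + 162 + 23.0 + 20.4 = 243 m

242.5 m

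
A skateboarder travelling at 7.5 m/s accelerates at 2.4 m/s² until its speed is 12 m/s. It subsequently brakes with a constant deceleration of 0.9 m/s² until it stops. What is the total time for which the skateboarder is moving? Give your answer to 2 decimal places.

Phase 1 (accelerating): v₀ = 7.50 m/s, a = 2.4 m/s².
v = v₀ + at → t = (12 − 7.50) / 2.4 = 1.88 s
v² = v₀² + 2aΔx → Δx = (12² − 7.50²)/(2·2.4) = 18.3 m

Phase 2 (decelerating): v₀ = 12.0 m/s, a = -0.9 m/s².
v = v₀ + at → t = (0 − 12.0) / -0.9 = 13.3 s
v² = v₀² + 2aΔx → Δx = (0² − 12.0²)/(2·-0.9) = 80.0 m
Total time = 1.88 + 13.3 = 15.2 s

15.21 s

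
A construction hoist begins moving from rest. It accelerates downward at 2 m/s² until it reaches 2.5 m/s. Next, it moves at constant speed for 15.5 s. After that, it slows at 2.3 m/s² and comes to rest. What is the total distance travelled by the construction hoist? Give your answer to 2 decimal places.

41.67 m

Phase 1 (accelerating): v₀ = 0 m/s, a = 2 m/s².
v = v₀ + at → t = (2.5 − 0) / 2 = 1.25 s
v² = v₀² + 2aΔx → Δx = (2.5² − 0²)/(2·2) = 1.56 m

Phase 2 (constant speed): v₀ = 2.50 m/s, a = 0 m/s².
v = v₀ + at = 2.50 + (0)(15.5) = 2.50 m/s
Δx = v₀t + ½at² = 2.50·15.5 + 0.5·0·15.5² = 38.8 m

Phase 3 (decelerating): v₀ = 2.50 m/s, a = -2.3 m/s².
v = v₀ + at → t = (0 − 2.50) / -2.3 = 1.09 s
v² = v₀² + 2aΔx → Δx = (0² − 2.50²)/(2·-2.3) = 1.36 m
Total distance = 1.56 + 38.8 + 1.36 = 41.7 m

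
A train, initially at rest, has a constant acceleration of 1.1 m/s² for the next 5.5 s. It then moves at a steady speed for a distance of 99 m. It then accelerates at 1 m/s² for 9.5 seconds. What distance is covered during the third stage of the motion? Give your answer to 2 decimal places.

Phase 1 (accelerating): v₀ = 0 m/s, a = 1.1 m/s².
v = v₀ + at = 0 + (1.1)(5.5) = 6.05 m/s
Δx = v₀t + ½at² = 0·5.5 + 0.5·1.1·5.5² = 16.6 m

Phase 2 (constant speed): v₀ = 6.05 m/s, a = 0 m/s².
Constant speed: t = d/v = 99/6.05 = 16.4 s

Phase 3 (accelerating): v₀ = 6.05 m/s, a = 1 m/s².
v = v₀ + at = 6.05 + (1)(9.5) = 15.6 m/s
Δx = v₀t + ½at² = 6.05·9.5 + 0.5·1·9.5² = 103 m
Distance in phase 3 = 103 m

102.60 m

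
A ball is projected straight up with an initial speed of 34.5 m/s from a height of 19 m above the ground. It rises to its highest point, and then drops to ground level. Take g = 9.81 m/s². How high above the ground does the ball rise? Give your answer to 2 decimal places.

79.67 m

Phase 1 (rising): v₀ = 34.5 m/s, a = -9.81 m/s².
v = v₀ + at → t = (0 − 34.5) / -9.81 = 3.52 s
v² = v₀² + 2aΔx → Δx = (0² − 34.5²)/(2·-9.81) = 60.7 m
Maximum height = 19 + 60.7 = 79.7 m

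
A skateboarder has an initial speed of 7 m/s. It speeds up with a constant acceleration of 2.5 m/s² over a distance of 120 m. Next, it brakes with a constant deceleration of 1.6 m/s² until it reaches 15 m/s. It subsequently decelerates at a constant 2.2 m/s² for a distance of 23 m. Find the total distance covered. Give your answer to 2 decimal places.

275.50 m

Phase 1 (accelerating): v₀ = 7.00 m/s, a = 2.5 m/s².
v² = v₀² + 2aΔx = 7.00² + 2·2.5·120 = 649 → v = 25.5 m/s
t = (v − v₀)/a = (25.5 − 7.00)/2.5 = 7.39 s

Phase 2 (decelerating): v₀ = 25.5 m/s, a = -1.6 m/s².
v = v₀ + at → t = (15 − 25.5) / -1.6 = 6.55 s
v² = v₀² + 2aΔx → Δx = (15² − 25.5²)/(2·-1.6) = 132 m

Phase 3 (decelerating): v₀ = 15.0 m/s, a = -2.2 m/s².
v² = v₀² + 2aΔx = 15.0² + 2·-2.2·23 = 124 → v = 11.1 m/s
t = (v − v₀)/a = (11.1 − 15.0)/-2.2 = 1.76 s
Total distance = 120 + 132 + 23.0 = 276 m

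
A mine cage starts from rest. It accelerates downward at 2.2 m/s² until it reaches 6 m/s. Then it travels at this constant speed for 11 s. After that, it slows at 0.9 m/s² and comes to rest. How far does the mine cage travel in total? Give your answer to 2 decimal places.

Phase 1 (accelerating): v₀ = 0 m/s, a = 2.2 m/s².
v = v₀ + at → t = (6 − 0) / 2.2 = 2.73 s
v² = v₀² + 2aΔx → Δx = (6² − 0²)/(2·2.2) = 8.18 m

Phase 2 (constant speed): v₀ = 6.00 m/s, a = 0 m/s².
v = v₀ + at = 6.00 + (0)(11) = 6.00 m/s
Δx = v₀t + ½at² = 6.00·11 + 0.5·0·11² = 66.0 m

Phase 3 (decelerating): v₀ = 6.00 m/s, a = -0.9 m/s².
v = v₀ + at → t = (0 − 6.00) / -0.9 = 6.67 s
v² = v₀² + 2aΔx → Δx = (0² − 6.00²)/(2·-0.9) = 20.0 m
Total distance = 8.18 + 66.0 + 20.0 = 94.2 m

94.18 m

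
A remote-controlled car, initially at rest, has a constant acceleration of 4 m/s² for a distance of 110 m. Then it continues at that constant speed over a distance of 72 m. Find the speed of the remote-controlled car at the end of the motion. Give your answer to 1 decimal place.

Phase 1 (accelerating): v₀ = 0 m/s, a = 4 m/s².
v² = v₀² + 2aΔx = 0² + 2·4·110 = 880 → v = 29.7 m/s
t = (v − v₀)/a = (29.7 − 0)/4 = 7.42 s

Phase 2 (constant speed): v₀ = 29.7 m/s, a = 0 m/s².
Constant speed: t = d/v = 72/29.7 = 2.43 s
Final speed = 29.7 m/s

29.7 m/s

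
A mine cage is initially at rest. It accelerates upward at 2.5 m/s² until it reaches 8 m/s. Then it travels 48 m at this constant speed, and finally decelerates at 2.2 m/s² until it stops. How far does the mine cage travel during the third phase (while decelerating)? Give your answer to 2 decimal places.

14.55 m

Phase 1 (accelerating): v₀ = 0 m/s, a = 2.5 m/s².
v = v₀ + at → t = (8 − 0) / 2.5 = 3.20 s
v² = v₀² + 2aΔx → Δx = (8² − 0²)/(2·2.5) = 12.8 m

Phase 2 (constant speed): v₀ = 8.00 m/s, a = 0 m/s².
Constant speed: t = d/v = 48/8.00 = 6.00 s

Phase 3 (decelerating): v₀ = 8.00 m/s, a = -2.2 m/s².
v = v₀ + at → t = (0 − 8.00) / -2.2 = 3.64 s
v² = v₀² + 2aΔx → Δx = (0² − 8.00²)/(2·-2.2) = 14.5 m
Distance in phase 3 = 14.5 m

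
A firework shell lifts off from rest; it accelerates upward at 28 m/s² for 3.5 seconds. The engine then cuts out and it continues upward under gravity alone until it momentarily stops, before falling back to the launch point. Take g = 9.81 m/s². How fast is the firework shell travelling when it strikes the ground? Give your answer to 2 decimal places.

Phase 1 (powered ascent): v₀ = 0 m/s, a = 28 m/s².
v = v₀ + at = 0 + (28)(3.5) = 98.0 m/s
Δx = v₀t + ½at² = 0·3.5 + 0.5·28·3.5² = 172 m

Phase 2 (coasting upward): v₀ = 98.0 m/s, a = -9.81 m/s².
v = v₀ + at → t = (0 − 98.0) / -9.81 = 9.99 s
v² = v₀² + 2aΔx → Δx = (0² − 98.0²)/(2·-9.81) = 490 m

Phase 3 (free fall): v₀ = 0 m/s, a = -9.81 m/s².
Falls 661 m from rest: t = √(2·661/9.81) = 11.6 s; v = g·t = 114 m/s.
Impact speed = 114 m/s

113.88 m/s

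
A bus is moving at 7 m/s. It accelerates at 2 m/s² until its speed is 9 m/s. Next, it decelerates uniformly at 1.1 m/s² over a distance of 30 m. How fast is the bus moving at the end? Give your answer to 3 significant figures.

Phase 1 (accelerating): v₀ = 7.00 m/s, a = 2 m/s².
v = v₀ + at → t = (9 − 7.00) / 2 = 1.00 s
v² = v₀² + 2aΔx → Δx = (9² − 7.00²)/(2·2) = 8.00 m

Phase 2 (decelerating): v₀ = 9.00 m/s, a = -1.1 m/s².
v² = v₀² + 2aΔx = 9.00² + 2·-1.1·30 = 15.0 → v = 3.87 m/s
t = (v − v₀)/a = (3.87 − 9.00)/-1.1 = 4.66 s
Final speed = 3.87 m/s

3.87 m/s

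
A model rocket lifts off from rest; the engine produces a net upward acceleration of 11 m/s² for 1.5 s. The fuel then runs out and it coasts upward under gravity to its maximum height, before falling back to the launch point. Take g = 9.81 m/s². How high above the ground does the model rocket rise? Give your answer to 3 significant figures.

Phase 1 (powered ascent): v₀ = 0 m/s, a = 11 m/s².
v = v₀ + at = 0 + (11)(1.5) = 16.5 m/s
Δx = v₀t + ½at² = 0·1.5 + 0.5·11·1.5² = 12.4 m

Phase 2 (coasting upward): v₀ = 16.5 m/s, a = -9.81 m/s².
v = v₀ + at → t = (0 − 16.5) / -9.81 = 1.68 s
v² = v₀² + 2aΔx → Δx = (0² − 16.5²)/(2·-9.81) = 13.9 m
Maximum height = 12.4 + 13.9 = 26.3 m

26.3 m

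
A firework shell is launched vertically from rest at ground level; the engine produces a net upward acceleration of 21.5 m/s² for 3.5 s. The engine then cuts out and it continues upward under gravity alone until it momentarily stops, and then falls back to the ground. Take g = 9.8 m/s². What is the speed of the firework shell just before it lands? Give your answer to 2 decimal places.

90.79 m/s

Phase 1 (powered ascent): v₀ = 0 m/s, a = 21.5 m/s².
v = v₀ + at = 0 + (21.5)(3.5) = 75.2 m/s
Δx = v₀t + ½at² = 0·3.5 + 0.5·21.5·3.5² = 132 m

Phase 2 (coasting upward): v₀ = 75.2 m/s, a = -9.8 m/s².
v = v₀ + at → t = (0 − 75.2) / -9.8 = 7.68 s
v² = v₀² + 2aΔx → Δx = (0² − 75.2²)/(2·-9.8) = 289 m

Phase 3 (free fall): v₀ = 0 m/s, a = -9.8 m/s².
Falls 421 m from rest: t = √(2·421/9.8) = 9.26 s; v = g·t = 90.8 m/s.
Impact speed = 90.8 m/s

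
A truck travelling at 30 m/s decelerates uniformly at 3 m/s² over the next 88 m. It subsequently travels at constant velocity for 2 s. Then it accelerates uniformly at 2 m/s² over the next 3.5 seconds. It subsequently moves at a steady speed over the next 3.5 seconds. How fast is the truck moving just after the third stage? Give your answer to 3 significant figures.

26.3 m/s

Phase 1 (decelerating): v₀ = 30.0 m/s, a = -3 m/s².
v² = v₀² + 2aΔx = 30.0² + 2·-3·88 = 372 → v = 19.3 m/s
t = (v − v₀)/a = (19.3 − 30.0)/-3 = 3.57 s

Phase 2 (constant speed): v₀ = 19.3 m/s, a = 0 m/s².
v = v₀ + at = 19.3 + (0)(2) = 19.3 m/s
Δx = v₀t + ½at² = 19.3·2 + 0.5·0·2² = 38.6 m

Phase 3 (accelerating): v₀ = 19.3 m/s, a = 2 m/s².
v = v₀ + at = 19.3 + (2)(3.5) = 26.3 m/s
Δx = v₀t + ½at² = 19.3·3.5 + 0.5·2·3.5² = 79.8 m
Speed at end of phase 3 = 26.3 m/s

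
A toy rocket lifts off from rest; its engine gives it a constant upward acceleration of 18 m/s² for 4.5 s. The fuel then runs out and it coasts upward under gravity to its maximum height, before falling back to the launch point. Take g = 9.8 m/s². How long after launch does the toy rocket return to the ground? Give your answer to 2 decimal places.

Phase 1 (powered ascent): v₀ = 0 m/s, a = 18 m/s².
v = v₀ + at = 0 + (18)(4.5) = 81.0 m/s
Δx = v₀t + ½at² = 0·4.5 + 0.5·18·4.5² = 182 m

Phase 2 (coasting upward): v₀ = 81.0 m/s, a = -9.8 m/s².
v = v₀ + at → t = (0 − 81.0) / -9.8 = 8.27 s
v² = v₀² + 2aΔx → Δx = (0² − 81.0²)/(2·-9.8) = 335 m

Phase 3 (free fall): v₀ = 0 m/s, a = -9.8 m/s².
Falls 517 m from rest: t = √(2·517/9.8) = 10.3 s; v = g·t = 101 m/s.
Total time = 4.50 + 8.27 + 10.3 = 23.0 s

23.04 s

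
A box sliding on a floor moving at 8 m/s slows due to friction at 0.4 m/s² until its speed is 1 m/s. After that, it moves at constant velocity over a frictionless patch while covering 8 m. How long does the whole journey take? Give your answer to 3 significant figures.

25.5 s

Phase 1 (decelerating): v₀ = 8.00 m/s, a = -0.4 m/s².
v = v₀ + at → t = (1 − 8.00) / -0.4 = 17.5 s
v² = v₀² + 2aΔx → Δx = (1² − 8.00²)/(2·-0.4) = 78.8 m

Phase 2 (constant speed): v₀ = 1.00 m/s, a = 0 m/s².
Constant speed: t = d/v = 8/1.00 = 8.00 s
Total time = 17.5 + 8.00 = 25.5 s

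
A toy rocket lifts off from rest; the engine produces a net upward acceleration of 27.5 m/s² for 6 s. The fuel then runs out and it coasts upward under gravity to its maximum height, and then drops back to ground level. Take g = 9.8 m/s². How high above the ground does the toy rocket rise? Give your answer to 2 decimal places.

Phase 1 (powered ascent): v₀ = 0 m/s, a = 27.5 m/s².
v = v₀ + at = 0 + (27.5)(6) = 165 m/s
Δx = v₀t + ½at² = 0·6 + 0.5·27.5·6² = 495 m

Phase 2 (coasting upward): v₀ = 165 m/s, a = -9.8 m/s².
v = v₀ + at → t = (0 − 165) / -9.8 = 16.8 s
v² = v₀² + 2aΔx → Δx = (0² − 165²)/(2·-9.8) = 1390 m
Maximum height = 495 + 1390 = 1880 m

1884.03 m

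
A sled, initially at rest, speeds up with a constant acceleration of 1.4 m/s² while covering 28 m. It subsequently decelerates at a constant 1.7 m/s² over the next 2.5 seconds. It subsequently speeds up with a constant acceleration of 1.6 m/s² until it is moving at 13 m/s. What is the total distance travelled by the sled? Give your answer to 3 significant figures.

Phase 1 (accelerating): v₀ = 0 m/s, a = 1.4 m/s².
v² = v₀² + 2aΔx = 0² + 2·1.4·28 = 78.4 → v = 8.85 m/s
t = (v − v₀)/a = (8.85 − 0)/1.4 = 6.32 s

Phase 2 (decelerating): v₀ = 8.85 m/s, a = -1.7 m/s².
v = v₀ + at = 8.85 + (-1.7)(2.5) = 4.60 m/s
Δx = v₀t + ½at² = 8.85·2.5 + 0.5·-1.7·2.5² = 16.8 m

Phase 3 (accelerating): v₀ = 4.60 m/s, a = 1.6 m/s².
v = v₀ + at → t = (13 − 4.60) / 1.6 = 5.25 s
v² = v₀² + 2aΔx → Δx = (13² − 4.60²)/(2·1.6) = 46.2 m
Total distance = 28.0 + 16.8 + 46.2 = 91.0 m

91.0 m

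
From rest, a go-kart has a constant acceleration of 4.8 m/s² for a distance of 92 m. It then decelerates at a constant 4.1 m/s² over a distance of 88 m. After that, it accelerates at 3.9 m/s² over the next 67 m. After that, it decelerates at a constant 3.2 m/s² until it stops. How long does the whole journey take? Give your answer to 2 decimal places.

21.96 s

Phase 1 (accelerating): v₀ = 0 m/s, a = 4.8 m/s².
v² = v₀² + 2aΔx = 0² + 2·4.8·92 = 883 → v = 29.7 m/s
t = (v − v₀)/a = (29.7 − 0)/4.8 = 6.19 s

Phase 2 (decelerating): v₀ = 29.7 m/s, a = -4.1 m/s².
v² = v₀² + 2aΔx = 29.7² + 2·-4.1·88 = 162 → v = 12.7 m/s
t = (v − v₀)/a = (12.7 − 29.7)/-4.1 = 4.15 s

Phase 3 (accelerating): v₀ = 12.7 m/s, a = 3.9 m/s².
v² = v₀² + 2aΔx = 12.7² + 2·3.9·67 = 684 → v = 26.2 m/s
t = (v − v₀)/a = (26.2 − 12.7)/3.9 = 3.45 s

Phase 4 (decelerating): v₀ = 26.2 m/s, a = -3.2 m/s².
v = v₀ + at → t = (0 − 26.2) / -3.2 = 8.17 s
v² = v₀² + 2aΔx → Δx = (0² − 26.2²)/(2·-3.2) = 107 m
Total time = 6.19 + 4.15 + 3.45 + 8.17 = 22.0 s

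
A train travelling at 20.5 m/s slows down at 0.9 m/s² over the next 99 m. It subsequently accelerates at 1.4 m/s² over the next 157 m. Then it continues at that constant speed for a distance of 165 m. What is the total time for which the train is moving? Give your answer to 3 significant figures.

19.3 s

Phase 1 (decelerating): v₀ = 20.5 m/s, a = -0.9 m/s².
v² = v₀² + 2aΔx = 20.5² + 2·-0.9·99 = 242 → v = 15.6 m/s
t = (v − v₀)/a = (15.6 − 20.5)/-0.9 = 5.49 s

Phase 2 (accelerating): v₀ = 15.6 m/s, a = 1.4 m/s².
v² = v₀² + 2aΔx = 15.6² + 2·1.4·157 = 682 → v = 26.1 m/s
t = (v − v₀)/a = (26.1 − 15.6)/1.4 = 7.54 s

Phase 3 (constant speed): v₀ = 26.1 m/s, a = 0 m/s².
Constant speed: t = d/v = 165/26.1 = 6.32 s
Total time = 5.49 + 7.54 + 6.32 = 19.3 s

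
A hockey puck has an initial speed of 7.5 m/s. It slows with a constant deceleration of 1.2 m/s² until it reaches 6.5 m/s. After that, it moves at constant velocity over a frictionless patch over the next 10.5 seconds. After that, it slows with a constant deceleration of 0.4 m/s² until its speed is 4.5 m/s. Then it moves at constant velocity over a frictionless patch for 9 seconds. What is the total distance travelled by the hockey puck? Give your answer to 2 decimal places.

Phase 1 (decelerating): v₀ = 7.50 m/s, a = -1.2 m/s².
v = v₀ + at → t = (6.5 − 7.50) / -1.2 = 0.833 s
v² = v₀² + 2aΔx → Δx = (6.5² − 7.50²)/(2·-1.2) = 5.83 m

Phase 2 (constant speed): v₀ = 6.50 m/s, a = 0 m/s².
v = v₀ + at = 6.50 + (0)(10.5) = 6.50 m/s
Δx = v₀t + ½at² = 6.50·10.5 + 0.5·0·10.5² = 68.2 m

Phase 3 (decelerating): v₀ = 6.50 m/s, a = -0.4 m/s².
v = v₀ + at → t = (4.5 − 6.50) / -0.4 = 5.00 s
v² = v₀² + 2aΔx → Δx = (4.5² − 6.50²)/(2·-0.4) = 27.5 m

Phase 4 (constant speed): v₀ = 4.50 m/s, a = 0 m/s².
v = v₀ + at = 4.50 + (0)(9) = 4.50 m/s
Δx = v₀t + ½at² = 4.50·9 + 0.5·0·9² = 40.5 m
Total distance = 5.83 + 68.2 + 27.5 + 40.5 = 142 m

142.08 m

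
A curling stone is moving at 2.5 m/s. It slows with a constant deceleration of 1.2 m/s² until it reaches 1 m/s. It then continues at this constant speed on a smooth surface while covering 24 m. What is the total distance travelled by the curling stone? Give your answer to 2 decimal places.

26.19 m

Phase 1 (decelerating): v₀ = 2.50 m/s, a = -1.2 m/s².
v = v₀ + at → t = (1 − 2.50) / -1.2 = 1.25 s
v² = v₀² + 2aΔx → Δx = (1² − 2.50²)/(2·-1.2) = 2.19 m

Phase 2 (constant speed): v₀ = 1.00 m/s, a = 0 m/s².
Constant speed: t = d/v = 24/1.00 = 24.0 s
Total distance = 2.19 + 24.0 = 26.2 m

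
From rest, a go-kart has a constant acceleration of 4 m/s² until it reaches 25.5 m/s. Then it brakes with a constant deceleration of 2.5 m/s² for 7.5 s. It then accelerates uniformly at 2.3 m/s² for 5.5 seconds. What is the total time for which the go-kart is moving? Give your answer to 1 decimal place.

19.4 s

Phase 1 (accelerating): v₀ = 0 m/s, a = 4 m/s².
v = v₀ + at → t = (25.5 − 0) / 4 = 6.38 s
v² = v₀² + 2aΔx → Δx = (25.5² − 0²)/(2·4) = 81.3 m

Phase 2 (decelerating): v₀ = 25.5 m/s, a = -2.5 m/s².
v = v₀ + at = 25.5 + (-2.5)(7.5) = 6.75 m/s
Δx = v₀t + ½at² = 25.5·7.5 + 0.5·-2.5·7.5² = 121 m

Phase 3 (accelerating): v₀ = 6.75 m/s, a = 2.3 m/s².
v = v₀ + at = 6.75 + (2.3)(5.5) = 19.4 m/s
Δx = v₀t + ½at² = 6.75·5.5 + 0.5·2.3·5.5² = 71.9 m
Total time = 6.38 + 7.50 + 5.50 = 19.4 s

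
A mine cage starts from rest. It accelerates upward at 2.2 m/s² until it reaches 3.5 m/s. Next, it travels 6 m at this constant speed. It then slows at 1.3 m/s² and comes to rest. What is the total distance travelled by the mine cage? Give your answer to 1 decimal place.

13.5 m

Phase 1 (accelerating): v₀ = 0 m/s, a = 2.2 m/s².
v = v₀ + at → t = (3.5 − 0) / 2.2 = 1.59 s
v² = v₀² + 2aΔx → Δx = (3.5² − 0²)/(2·2.2) = 2.78 m

Phase 2 (constant speed): v₀ = 3.50 m/s, a = 0 m/s².
Constant speed: t = d/v = 6/3.50 = 1.71 s

Phase 3 (decelerating): v₀ = 3.50 m/s, a = -1.3 m/s².
v = v₀ + at → t = (0 − 3.50) / -1.3 = 2.69 s
v² = v₀² + 2aΔx → Δx = (0² − 3.50²)/(2·-1.3) = 4.71 m
Total distance = 2.78 + 6.00 + 4.71 = 13.5 m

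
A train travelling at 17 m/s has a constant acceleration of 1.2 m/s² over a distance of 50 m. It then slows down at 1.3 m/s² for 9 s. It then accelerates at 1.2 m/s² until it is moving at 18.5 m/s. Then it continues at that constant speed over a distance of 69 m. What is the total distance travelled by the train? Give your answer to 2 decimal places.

360.70 m

Phase 1 (accelerating): v₀ = 17.0 m/s, a = 1.2 m/s².
v² = v₀² + 2aΔx = 17.0² + 2·1.2·50 = 409 → v = 20.2 m/s
t = (v − v₀)/a = (20.2 − 17.0)/1.2 = 2.69 s

Phase 2 (decelerating): v₀ = 20.2 m/s, a = -1.3 m/s².
v = v₀ + at = 20.2 + (-1.3)(9) = 8.52 m/s
Δx = v₀t + ½at² = 20.2·9 + 0.5·-1.3·9² = 129 m

Phase 3 (accelerating): v₀ = 8.52 m/s, a = 1.2 m/s².
v = v₀ + at → t = (18.5 − 8.52) / 1.2 = 8.31 s
v² = v₀² + 2aΔx → Δx = (18.5² − 8.52²)/(2·1.2) = 112 m

Phase 4 (constant speed): v₀ = 18.5 m/s, a = 0 m/s².
Constant speed: t = d/v = 69/18.5 = 3.73 s
Total distance = 50.0 + 129 + 112 + 69.0 = 361 m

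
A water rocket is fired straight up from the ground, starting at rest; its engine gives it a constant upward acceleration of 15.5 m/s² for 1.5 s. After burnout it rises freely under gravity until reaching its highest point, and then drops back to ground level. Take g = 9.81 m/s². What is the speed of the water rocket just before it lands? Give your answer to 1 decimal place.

29.7 m/s

Phase 1 (powered ascent): v₀ = 0 m/s, a = 15.5 m/s².
v = v₀ + at = 0 + (15.5)(1.5) = 23.2 m/s
Δx = v₀t + ½at² = 0·1.5 + 0.5·15.5·1.5² = 17.4 m

Phase 2 (coasting upward): v₀ = 23.2 m/s, a = -9.81 m/s².
v = v₀ + at → t = (0 − 23.2) / -9.81 = 2.37 s
v² = v₀² + 2aΔx → Δx = (0² − 23.2²)/(2·-9.81) = 27.6 m

Phase 3 (free fall): v₀ = 0 m/s, a = -9.81 m/s².
Falls 45.0 m from rest: t = √(2·45.0/9.81) = 3.03 s; v = g·t = 29.7 m/s.
Impact speed = 29.7 m/s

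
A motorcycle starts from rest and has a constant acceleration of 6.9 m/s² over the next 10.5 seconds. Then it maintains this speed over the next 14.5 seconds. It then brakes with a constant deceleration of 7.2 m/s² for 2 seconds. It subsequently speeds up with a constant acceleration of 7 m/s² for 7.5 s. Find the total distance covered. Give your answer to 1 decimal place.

Phase 1 (accelerating): v₀ = 0 m/s, a = 6.9 m/s².
v = v₀ + at = 0 + (6.9)(10.5) = 72.5 m/s
Δx = v₀t + ½at² = 0·10.5 + 0.5·6.9·10.5² = 380 m

Phase 2 (constant speed): v₀ = 72.5 m/s, a = 0 m/s².
v = v₀ + at = 72.5 + (0)(14.5) = 72.5 m/s
Δx = v₀t + ½at² = 72.5·14.5 + 0.5·0·14.5² = 1050 m

Phase 3 (decelerating): v₀ = 72.5 m/s, a = -7.2 m/s².
v = v₀ + at = 72.5 + (-7.2)(2) = 58.1 m/s
Δx = v₀t + ½at² = 72.5·2 + 0.5·-7.2·2² = 130 m

Phase 4 (accelerating): v₀ = 58.1 m/s, a = 7 m/s².
v = v₀ + at = 58.1 + (7)(7.5) = 111 m/s
Δx = v₀t + ½at² = 58.1·7.5 + 0.5·7·7.5² = 632 m
Total distance = 380 + 1050 + 130 + 632 = 2190 m

2193.6 m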